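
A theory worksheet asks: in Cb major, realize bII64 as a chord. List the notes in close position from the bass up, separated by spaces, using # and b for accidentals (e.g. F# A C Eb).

Scale degree 2 in Cb major is Db; lowering it a half step gives Dbb. bII64 is the Neapolitan chord — a major triad on the lowered second degree.
So the chord is Dbb-Fb-Abb.
With the 64 figure the chord is in second inversion; from the bass Abb upward in close position it reads Abb-Dbb-Fb.

Abb Dbb Fb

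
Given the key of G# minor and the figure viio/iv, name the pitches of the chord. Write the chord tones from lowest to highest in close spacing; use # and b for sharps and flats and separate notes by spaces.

viio/iv is a secondary leading-tone chord. The target iv is C# in G# minor; the applied chord is rooted a semitone below, on B#.
Building a diminished triad on B# gives B#-D#-F#.

B# D# F#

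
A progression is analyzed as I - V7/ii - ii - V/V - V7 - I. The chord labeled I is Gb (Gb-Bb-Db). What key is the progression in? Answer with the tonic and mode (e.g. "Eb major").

The anchor chord is a major triad on Gb, labeled I.
If Gb is scale degree 1 and the mode makes that degree carry a major triad, the tonic is Gb and the mode is major.

Gb major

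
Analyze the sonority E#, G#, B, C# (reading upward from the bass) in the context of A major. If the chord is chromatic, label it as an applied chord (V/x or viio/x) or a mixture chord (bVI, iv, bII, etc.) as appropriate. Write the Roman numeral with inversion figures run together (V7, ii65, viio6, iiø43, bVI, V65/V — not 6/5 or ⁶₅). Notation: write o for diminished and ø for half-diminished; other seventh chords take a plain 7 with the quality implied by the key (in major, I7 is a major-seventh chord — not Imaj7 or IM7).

The pitches C#-E#-G#-B form a dominant seventh chord rooted on C#.
C# is not a diatonic chord root with this quality in A major, but it lies a perfect fifth above F# (vi), so the chord functions as an applied dominant of vi.
With E# in the bass the chord is in first inversion, so the figured bass is 65.

V65/vi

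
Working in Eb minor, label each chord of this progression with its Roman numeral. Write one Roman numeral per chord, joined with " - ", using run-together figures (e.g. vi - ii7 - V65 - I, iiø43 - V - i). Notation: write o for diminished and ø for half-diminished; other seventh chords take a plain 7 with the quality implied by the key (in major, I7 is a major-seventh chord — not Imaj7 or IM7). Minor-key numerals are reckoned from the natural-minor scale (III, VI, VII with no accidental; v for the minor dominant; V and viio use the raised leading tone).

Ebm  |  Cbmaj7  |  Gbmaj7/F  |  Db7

i - VI7 - III42 - VII7

Ebm: minor triad on Eb = scale degree 1 → i.
Cbmaj7: major seventh chord on Cb = scale degree 6 → VI7.
Gbmaj7/F has root Gb, degree 3 in Eb minor, so III42.
Db7 has root Db, degree 7 in Eb minor, so VII7.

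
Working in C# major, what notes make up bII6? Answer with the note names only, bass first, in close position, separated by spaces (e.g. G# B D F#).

bII6 is the Neapolitan sixth — a major triad on the lowered second degree, here in its customary first inversion. In C# major that root is D.
So the chord is D-F#-A.
With the 6 figure the chord is in first inversion; from the bass F# upward in close position it reads F#-A-D.

F# A D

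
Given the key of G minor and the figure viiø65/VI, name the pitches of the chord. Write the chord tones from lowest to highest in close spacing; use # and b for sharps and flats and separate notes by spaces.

F Ab C D

The slash marks an applied leading-tone chord: viio of VI. In G minor, VI is Eb, so the leading tone to it is D, a half step below.
Building a half-diminished seventh chord on D gives D-F-Ab-C.
The figured bass 65 indicates first inversion, placing the third (F) in the bass: F-Ab-C-D.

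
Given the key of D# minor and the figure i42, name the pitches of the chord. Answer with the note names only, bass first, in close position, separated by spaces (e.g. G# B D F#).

The numeral's case and figure indicate a minor seventh chord. In D# minor its root, the tonic, is D#.
Stacking thirds from D# gives D#-F#-A#-C#.
With the 42 figure the chord is in third inversion; from the bass C# upward in close position it reads C#-D#-F#-A#.

C# D# F# A#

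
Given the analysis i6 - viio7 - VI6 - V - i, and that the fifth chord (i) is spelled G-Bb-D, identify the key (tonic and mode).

The anchor chord is a minor triad on G, labeled i.
If G is scale degree 1 and the mode makes that degree carry a minor triad, the tonic is G and the mode is minor.

G minor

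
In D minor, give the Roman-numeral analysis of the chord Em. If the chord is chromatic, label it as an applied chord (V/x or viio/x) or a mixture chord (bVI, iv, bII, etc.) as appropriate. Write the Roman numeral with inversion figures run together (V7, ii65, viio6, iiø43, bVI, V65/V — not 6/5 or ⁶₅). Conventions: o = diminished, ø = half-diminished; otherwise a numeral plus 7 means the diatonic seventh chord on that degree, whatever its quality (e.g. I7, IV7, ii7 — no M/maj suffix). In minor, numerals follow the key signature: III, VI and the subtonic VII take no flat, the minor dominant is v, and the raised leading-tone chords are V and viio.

The pitches E-G-B form a minor triad rooted on E.
E is the second degree of D minor. This is the minor supertonic, borrowed from the parallel major (the Dorian ii).

ii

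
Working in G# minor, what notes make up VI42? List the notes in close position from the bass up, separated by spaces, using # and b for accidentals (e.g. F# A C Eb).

D# E G# B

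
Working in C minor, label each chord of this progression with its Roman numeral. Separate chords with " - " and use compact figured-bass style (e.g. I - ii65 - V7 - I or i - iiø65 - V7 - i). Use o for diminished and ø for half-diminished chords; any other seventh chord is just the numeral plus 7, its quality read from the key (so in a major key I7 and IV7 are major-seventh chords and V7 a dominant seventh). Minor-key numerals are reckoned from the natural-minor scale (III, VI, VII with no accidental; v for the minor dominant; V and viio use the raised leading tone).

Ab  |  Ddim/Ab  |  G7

Ab has root Ab, degree 6 in C minor, so VI.
Ddim/Ab has root D, degree 2 in C minor, so iio64.
G7: root G is the dominant; dominant seventh chord there is V7.

VI - iio64 - V7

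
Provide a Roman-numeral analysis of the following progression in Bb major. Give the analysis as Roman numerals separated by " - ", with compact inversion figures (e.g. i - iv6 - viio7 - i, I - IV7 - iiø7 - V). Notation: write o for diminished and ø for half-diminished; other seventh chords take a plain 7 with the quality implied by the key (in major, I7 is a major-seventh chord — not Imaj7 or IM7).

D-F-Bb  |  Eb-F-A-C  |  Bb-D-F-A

D-F-Bb: root Bb is the tonic; major triad there is I6.
Eb-F-A-C: root F is the dominant; dominant seventh chord there is V42.
Bb-D-F-A has root Bb, degree 1 in Bb major, so I7.

I6 - V42 - I7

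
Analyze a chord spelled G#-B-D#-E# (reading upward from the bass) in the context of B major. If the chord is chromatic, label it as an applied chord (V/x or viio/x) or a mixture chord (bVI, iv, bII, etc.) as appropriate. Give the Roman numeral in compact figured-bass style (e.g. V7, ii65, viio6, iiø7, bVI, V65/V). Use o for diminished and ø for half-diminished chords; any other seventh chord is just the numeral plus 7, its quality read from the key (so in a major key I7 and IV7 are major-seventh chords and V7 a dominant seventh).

viiø65/V

The pitches E#-G#-B-D# form a half-diminished seventh chord rooted on E#.
E# sits a half step below F# (V in B major); a diminished chord there is the applied leading-tone chord of V.
With G# in the bass the chord is in first inversion, so the figured bass is 65.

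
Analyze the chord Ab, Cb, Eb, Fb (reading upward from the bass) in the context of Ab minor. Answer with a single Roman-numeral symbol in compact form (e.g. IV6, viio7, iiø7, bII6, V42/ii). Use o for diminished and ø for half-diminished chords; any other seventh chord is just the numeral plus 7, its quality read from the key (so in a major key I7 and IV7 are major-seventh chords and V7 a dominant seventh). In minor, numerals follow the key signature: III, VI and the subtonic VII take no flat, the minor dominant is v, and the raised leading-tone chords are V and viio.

Stacked in thirds the chord is Fb-Ab-Cb-Eb: a major seventh chord on Fb.
In Ab minor, Fb is the submediant; the diatonic major seventh chord there is VI7.
With Ab in the bass the chord is in first inversion, so the figured bass is 65.

VI65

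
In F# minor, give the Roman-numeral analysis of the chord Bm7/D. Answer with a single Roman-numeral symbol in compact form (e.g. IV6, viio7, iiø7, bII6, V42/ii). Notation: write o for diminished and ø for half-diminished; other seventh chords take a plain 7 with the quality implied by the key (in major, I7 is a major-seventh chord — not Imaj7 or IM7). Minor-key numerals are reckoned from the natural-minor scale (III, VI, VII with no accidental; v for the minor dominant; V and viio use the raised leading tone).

iv65

Stacked in thirds the chord is B-D-F#-A: a minor seventh chord on B.
In F# minor, B is the subdominant; the diatonic minor seventh chord there is iv7.
With D in the bass the chord is in first inversion, so the figured bass is 65.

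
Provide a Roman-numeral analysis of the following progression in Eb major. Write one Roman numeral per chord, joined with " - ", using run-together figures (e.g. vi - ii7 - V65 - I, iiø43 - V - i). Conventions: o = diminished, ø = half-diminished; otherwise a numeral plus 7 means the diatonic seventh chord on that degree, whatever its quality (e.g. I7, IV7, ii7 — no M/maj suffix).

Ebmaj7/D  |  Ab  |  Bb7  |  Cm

I42 - IV - V7 - vi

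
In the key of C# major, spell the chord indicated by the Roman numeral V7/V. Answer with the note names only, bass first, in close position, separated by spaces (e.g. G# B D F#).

V7/V is a secondary dominant — the dominant seventh of V. V in C# major is G#, so the applied chord's root is D#, a perfect fifth above.
Building a dominant seventh chord on D# gives D#-F##-A#-C#.

D# F## A# C#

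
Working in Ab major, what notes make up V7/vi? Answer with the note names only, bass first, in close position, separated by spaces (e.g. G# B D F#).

V7/vi is a secondary dominant — the dominant seventh of vi. vi in Ab major is F, so the applied chord's root is C, a perfect fifth above.
Building a dominant seventh chord on C gives C-E-G-Bb.

C E G Bb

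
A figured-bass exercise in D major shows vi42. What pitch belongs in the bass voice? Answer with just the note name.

A

vi in D major has root B; the chord is B-D-F#-A.
The figure 42 means third inversion — the seventh is in the bass.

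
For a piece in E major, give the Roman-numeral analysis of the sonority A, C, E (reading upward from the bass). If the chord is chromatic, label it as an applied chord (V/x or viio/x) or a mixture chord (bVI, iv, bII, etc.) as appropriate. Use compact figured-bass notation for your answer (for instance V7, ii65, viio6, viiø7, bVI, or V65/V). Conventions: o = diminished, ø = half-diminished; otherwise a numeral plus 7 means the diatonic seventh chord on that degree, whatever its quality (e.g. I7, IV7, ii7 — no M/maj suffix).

Stacked in thirds the chord is A-C-E: a minor triad on A.
A is the fourth degree of E major. This is the minor subdominant, borrowed from the parallel minor.

iv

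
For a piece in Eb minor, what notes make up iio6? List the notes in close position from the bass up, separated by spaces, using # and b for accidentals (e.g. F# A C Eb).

Ab Cb F

In Eb minor, scale degree 2 is F, and the diatonic chord built there is a diminished triad.
That chord is spelled F-Ab-Cb.
The figured bass 6 indicates first inversion, placing the third (Ab) in the bass: Ab-Cb-F.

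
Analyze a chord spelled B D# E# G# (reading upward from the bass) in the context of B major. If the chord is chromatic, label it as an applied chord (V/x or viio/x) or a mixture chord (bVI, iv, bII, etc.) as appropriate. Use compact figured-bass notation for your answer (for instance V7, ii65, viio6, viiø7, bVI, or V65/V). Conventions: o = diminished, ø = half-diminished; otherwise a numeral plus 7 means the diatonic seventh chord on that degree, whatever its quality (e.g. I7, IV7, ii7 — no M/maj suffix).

viiø43/V

Stacked in thirds the chord is E#-G#-B-D#: a half-diminished seventh chord on E#.
E# sits a half step below F# (V in B major); a diminished chord there is the applied leading-tone chord of V.
With B in the bass the chord is in second inversion, so the figured bass is 43.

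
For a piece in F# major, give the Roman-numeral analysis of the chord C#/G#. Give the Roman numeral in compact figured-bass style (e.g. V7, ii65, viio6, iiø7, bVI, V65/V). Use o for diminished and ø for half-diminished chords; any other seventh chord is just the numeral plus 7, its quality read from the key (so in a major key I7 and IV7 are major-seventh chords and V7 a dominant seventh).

V64

The pitches C#-E#-G# form a major triad rooted on C#.
In F# major, C# is the dominant; the diatonic major triad there is V.
With G# in the bass the chord is in second inversion, so the figured bass is 64.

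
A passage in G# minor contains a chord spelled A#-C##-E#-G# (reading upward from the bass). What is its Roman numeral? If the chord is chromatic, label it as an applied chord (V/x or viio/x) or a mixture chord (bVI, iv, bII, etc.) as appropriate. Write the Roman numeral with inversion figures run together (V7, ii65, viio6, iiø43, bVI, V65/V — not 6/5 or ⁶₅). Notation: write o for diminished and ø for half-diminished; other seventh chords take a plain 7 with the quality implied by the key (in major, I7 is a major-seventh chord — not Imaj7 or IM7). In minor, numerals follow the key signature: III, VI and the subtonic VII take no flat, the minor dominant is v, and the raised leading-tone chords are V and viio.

V7/V

Stacked in thirds the chord is A#-C##-E#-G#: a dominant seventh chord on A#.
A# is not a diatonic chord root with this quality in G# minor, but it lies a perfect fifth above D# (V), so the chord functions as an applied dominant of V.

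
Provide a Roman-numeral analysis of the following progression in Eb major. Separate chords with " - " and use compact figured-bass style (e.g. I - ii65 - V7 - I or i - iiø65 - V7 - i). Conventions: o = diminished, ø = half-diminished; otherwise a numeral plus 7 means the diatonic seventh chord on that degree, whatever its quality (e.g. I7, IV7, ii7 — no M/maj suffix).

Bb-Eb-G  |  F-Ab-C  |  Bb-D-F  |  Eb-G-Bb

I64 - ii - V - I

Bb-Eb-G has root Eb, degree 1 in Eb major, so I64.
F-Ab-C: minor triad on F = scale degree 2 → ii.
Bb-D-F: major triad on Bb = scale degree 5 → V.
Eb-G-Bb: major triad on Eb = scale degree 1 → I.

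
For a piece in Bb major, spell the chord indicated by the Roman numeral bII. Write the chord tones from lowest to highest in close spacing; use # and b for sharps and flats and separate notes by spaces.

Cb Eb Gb

Scale degree 2 in Bb major is C; lowering it a half step gives Cb. bII is the Neapolitan chord — a major triad on the lowered second degree.
So the chord is Cb-Eb-Gb, a major triad.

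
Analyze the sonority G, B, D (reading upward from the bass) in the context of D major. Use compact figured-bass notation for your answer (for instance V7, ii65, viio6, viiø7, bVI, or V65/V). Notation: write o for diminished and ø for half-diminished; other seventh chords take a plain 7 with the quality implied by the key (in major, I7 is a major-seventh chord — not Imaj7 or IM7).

IV

Stacked in thirds the chord is G-B-D: a major triad on G.
In D major, G is the subdominant; the diatonic major triad there is IV.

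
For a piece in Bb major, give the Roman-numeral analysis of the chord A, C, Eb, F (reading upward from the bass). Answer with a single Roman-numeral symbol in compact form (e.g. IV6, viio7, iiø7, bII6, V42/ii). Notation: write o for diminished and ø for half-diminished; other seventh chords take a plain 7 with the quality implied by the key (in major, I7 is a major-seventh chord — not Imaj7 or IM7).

V65

The pitches F-A-C-Eb form a dominant seventh chord rooted on F.
In Bb major, F is the dominant; the diatonic dominant seventh chord there is V7.
With A in the bass the chord is in first inversion, so the figured bass is 65.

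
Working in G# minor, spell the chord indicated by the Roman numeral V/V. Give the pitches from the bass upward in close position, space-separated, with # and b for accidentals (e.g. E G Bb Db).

V/V is a secondary dominant — the dominant triad of V. V in G# minor is D#, so the applied chord's root is A#, a perfect fifth above.
Building a major triad on A# gives A#-C##-E#.

A# C## E#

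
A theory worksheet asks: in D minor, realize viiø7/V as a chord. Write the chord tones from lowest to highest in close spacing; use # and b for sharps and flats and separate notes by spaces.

viiø7/V is a secondary leading-tone chord. The target V is A in D minor; the applied chord is rooted a semitone below, on G#.
Building a half-diminished seventh chord on G# gives G#-B-D-F#.

G# B D F#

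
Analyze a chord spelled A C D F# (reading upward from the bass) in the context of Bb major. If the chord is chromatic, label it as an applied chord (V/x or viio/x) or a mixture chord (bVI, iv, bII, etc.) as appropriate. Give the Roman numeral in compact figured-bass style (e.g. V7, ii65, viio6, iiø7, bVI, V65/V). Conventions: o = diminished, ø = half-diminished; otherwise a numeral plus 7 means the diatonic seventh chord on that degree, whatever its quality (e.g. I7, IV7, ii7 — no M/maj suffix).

V43/vi

Stacked in thirds the chord is D-F#-A-C: a dominant seventh chord on D.
D is not a diatonic chord root with this quality in Bb major, but it lies a perfect fifth above G (vi), so the chord functions as an applied dominant of vi.
With A in the bass the chord is in second inversion, so the figured bass is 43.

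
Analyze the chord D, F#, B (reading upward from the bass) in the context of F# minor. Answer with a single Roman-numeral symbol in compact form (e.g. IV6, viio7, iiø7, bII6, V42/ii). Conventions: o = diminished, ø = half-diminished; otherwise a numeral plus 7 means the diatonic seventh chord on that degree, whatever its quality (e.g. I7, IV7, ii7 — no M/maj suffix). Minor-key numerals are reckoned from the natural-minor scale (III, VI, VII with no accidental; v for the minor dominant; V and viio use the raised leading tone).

iv6

Stacked in thirds the chord is B-D-F#: a minor triad on B.
In F# minor, B is the subdominant; the diatonic minor triad there is iv.
With D in the bass the chord is in first inversion, so the figured bass is 6.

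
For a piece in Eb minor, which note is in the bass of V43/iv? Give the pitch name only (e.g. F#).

The applied chord V43/iv is rooted on Eb: Eb-G-Bb-Db.
The figure 43 means second inversion — the fifth is in the bass.

Bb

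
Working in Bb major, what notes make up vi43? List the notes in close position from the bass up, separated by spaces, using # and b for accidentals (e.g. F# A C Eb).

D F G Bb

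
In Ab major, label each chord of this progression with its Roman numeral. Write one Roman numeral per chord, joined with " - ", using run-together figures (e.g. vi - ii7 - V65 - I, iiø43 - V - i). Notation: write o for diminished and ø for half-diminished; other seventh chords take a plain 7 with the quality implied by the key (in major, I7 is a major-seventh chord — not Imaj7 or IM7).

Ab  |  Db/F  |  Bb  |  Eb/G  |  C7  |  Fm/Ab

I - IV6 - V/V - V6 - V7/vi - vi6

Ab: major triad on Ab = scale degree 1 → I.
Db/F has root Db, degree 4 in Ab major, so IV6.
Bb: a major triad on Bb, the applied dominant of V → V/V.
Eb/G has root Eb, degree 5 in Ab major, so V6.
C7 is the secondary dominant of vi (dominant seventh chord on C): V7/vi.
Fm/Ab: minor triad on F = scale degree 6 → vi6.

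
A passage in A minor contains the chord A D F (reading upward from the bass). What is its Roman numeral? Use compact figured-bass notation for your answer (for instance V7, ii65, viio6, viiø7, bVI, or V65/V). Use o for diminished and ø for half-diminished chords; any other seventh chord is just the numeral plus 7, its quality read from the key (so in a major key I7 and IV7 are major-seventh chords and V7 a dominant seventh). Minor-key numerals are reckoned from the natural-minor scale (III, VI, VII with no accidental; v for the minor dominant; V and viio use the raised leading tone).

iv64

The pitches D-F-A form a minor triad rooted on D.
D is scale degree 4 in A minor, and a minor triad on that degree is written iv.
With A in the bass the chord is in second inversion, so the figured bass is 64.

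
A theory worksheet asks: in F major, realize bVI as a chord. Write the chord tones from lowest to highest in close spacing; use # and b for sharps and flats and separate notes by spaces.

Db F Ab

Scale degree 6 in F major is D; lowering it a half step gives Db. bVI is a major triad on the lowered sixth degree, borrowed from the parallel minor.
So the chord is Db-F-Ab.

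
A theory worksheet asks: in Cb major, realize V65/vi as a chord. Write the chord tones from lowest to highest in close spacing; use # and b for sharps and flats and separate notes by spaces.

G Bb Db Eb

The slash means an applied dominant: we want the dominant of vi. In Cb major, vi is Ab minor, and its dominant is built on Eb.
Building a dominant seventh chord on Eb gives Eb-G-Bb-Db.
With the 65 figure the chord is in first inversion; from the bass G upward in close position it reads G-Bb-Db-Eb.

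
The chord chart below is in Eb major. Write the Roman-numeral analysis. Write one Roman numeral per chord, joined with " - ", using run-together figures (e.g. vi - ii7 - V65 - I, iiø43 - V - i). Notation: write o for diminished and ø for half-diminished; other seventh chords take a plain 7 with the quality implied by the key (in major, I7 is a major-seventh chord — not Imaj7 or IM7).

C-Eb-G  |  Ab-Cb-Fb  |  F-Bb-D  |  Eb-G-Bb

C-Eb-G has root C, degree 6 in Eb major, so vi.
Ab-Cb-Fb: major triad on Fb — chromatic; Fb is the lowered second degree, so this is the Neapolitan sixth, bII6 (third, Ab, in the bass — hence the 6).
F-Bb-D: root Bb is the dominant; major triad there is V64.
Eb-G-Bb: root Eb is the tonic; major triad there is I.

vi - bII6 - V64 - I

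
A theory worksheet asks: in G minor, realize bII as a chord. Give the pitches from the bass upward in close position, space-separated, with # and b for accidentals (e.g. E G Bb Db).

Ab C Eb

Scale degree 2 in G minor is A; lowering it a half step gives Ab. bII is the Neapolitan chord — a major triad on the lowered second degree.
So the chord is Ab-C-Eb.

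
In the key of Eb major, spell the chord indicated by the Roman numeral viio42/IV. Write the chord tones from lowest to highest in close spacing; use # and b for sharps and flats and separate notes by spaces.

Fb G Bb Db

The slash marks an applied leading-tone chord: viio of IV. In Eb major, IV is Ab, so the leading tone to it is G, a half step below.
Building a fully diminished seventh chord on G gives G-Bb-Db-Fb.
The figured bass 42 indicates third inversion, placing the seventh (Fb) in the bass: Fb-G-Bb-Db.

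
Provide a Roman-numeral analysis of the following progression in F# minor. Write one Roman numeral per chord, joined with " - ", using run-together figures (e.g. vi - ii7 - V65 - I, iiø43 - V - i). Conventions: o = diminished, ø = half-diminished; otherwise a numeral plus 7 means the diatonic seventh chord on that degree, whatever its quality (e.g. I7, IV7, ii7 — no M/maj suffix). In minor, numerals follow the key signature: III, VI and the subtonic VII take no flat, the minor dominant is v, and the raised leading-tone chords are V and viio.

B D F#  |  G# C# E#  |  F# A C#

B-D-F#: minor triad on B = scale degree 4 → iv.
G#-C#-E#: major triad on C# = scale degree 5 → V64.
F#-A-C#: root F# is the tonic; minor triad there is i.

iv - V64 - i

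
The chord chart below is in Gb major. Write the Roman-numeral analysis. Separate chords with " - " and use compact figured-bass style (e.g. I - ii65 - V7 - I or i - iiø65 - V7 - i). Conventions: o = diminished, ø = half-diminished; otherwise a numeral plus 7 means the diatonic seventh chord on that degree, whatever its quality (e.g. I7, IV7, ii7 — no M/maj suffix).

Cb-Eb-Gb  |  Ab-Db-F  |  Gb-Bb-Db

Cb-Eb-Gb: major triad on Cb = scale degree 4 → IV.
Ab-Db-F: major triad on Db = scale degree 5 → V64.
Gb-Bb-Db: root Gb is the tonic; major triad there is I.

IV - V64 - I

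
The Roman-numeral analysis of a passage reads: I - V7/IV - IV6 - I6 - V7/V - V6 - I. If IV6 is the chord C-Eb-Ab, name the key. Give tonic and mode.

Eb major

The chord Ab/C is a major triad rooted on Ab; its label is IV6.
Counting down 3 scale steps from Ab places the tonic on Eb; a major triad on degree 4 is diatonic only in major.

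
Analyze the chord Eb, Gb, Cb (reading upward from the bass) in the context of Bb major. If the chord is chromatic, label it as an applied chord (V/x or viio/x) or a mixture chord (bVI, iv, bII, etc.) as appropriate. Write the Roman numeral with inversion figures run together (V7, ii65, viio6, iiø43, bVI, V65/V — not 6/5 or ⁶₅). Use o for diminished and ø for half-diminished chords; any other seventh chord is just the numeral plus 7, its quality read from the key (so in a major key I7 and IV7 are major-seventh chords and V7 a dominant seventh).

bII6

Stacked in thirds the chord is Cb-Eb-Gb: a major triad on Cb.
Cb is the lowered second degree of Bb major (diatonic 2 would be C). This is the Neapolitan sixth — a major triad on the lowered second degree, here in its customary first inversion.
With Eb in the bass the chord is in first inversion, so the figured bass is 6.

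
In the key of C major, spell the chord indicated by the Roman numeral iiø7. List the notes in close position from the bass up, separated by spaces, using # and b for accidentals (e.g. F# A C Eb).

D F Ab C

iiø7 is the half-diminished supertonic seventh, borrowed from the parallel minor. In C major that root is D.
So the chord is D-F-Ab-C.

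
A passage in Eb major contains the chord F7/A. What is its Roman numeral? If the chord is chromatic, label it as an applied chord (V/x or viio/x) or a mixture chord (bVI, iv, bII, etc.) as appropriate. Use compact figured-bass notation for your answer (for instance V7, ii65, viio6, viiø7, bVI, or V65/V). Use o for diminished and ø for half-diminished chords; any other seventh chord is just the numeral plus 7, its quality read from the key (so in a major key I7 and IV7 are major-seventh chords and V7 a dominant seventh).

V65/V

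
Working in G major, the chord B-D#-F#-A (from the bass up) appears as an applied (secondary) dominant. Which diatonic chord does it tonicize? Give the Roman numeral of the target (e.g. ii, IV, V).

vi

The chord is a dominant seventh chord on B.
A dominant resolves down a perfect fifth: B → E. In G major, E is scale degree 6, i.e. vi.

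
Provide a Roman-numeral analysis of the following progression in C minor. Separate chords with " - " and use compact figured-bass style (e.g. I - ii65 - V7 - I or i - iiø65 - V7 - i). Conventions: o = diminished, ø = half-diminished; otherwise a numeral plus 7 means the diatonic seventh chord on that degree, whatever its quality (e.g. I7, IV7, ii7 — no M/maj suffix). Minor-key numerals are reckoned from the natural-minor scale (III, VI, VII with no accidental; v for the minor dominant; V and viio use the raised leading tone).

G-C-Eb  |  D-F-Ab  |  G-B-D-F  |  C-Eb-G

i64 - iio - V7 - i

G-C-Eb: minor triad on C = scale degree 1 → i64.
D-F-Ab: root D is the supertonic; diminished triad there is iio.
G-B-D-F has root G, degree 5 in C minor, so V7.
C-Eb-G: root C is the tonic; minor triad there is i.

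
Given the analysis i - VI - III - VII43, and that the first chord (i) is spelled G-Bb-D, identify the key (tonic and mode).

The anchor chord is a minor triad on G, labeled i.
If G is scale degree 1 and the mode makes that degree carry a minor triad, the tonic is G and the mode is minor.

G minor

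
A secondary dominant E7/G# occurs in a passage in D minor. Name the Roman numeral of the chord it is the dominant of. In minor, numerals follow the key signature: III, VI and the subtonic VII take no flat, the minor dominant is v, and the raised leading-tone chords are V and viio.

V

The chord is a dominant seventh chord on E.
A dominant resolves down a perfect fifth: E → A. In D minor, A is scale degree 5, i.e. V.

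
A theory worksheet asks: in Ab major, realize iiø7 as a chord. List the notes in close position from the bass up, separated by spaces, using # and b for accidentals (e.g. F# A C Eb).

Bb Db Fb Ab

iiø7 is the half-diminished supertonic seventh, borrowed from the parallel minor. In Ab major that root is Bb.
So the chord is Bb-Db-Fb-Ab, a half-diminished seventh chord.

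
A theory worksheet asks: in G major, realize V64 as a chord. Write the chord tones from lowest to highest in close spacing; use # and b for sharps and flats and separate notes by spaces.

A D F#

The numeral's case and figure indicate a major triad. In G major its root, scale degree 5, is D.
That chord is spelled D-F#-A.
With the 64 figure the chord is in second inversion; from the bass A upward in close position it reads A-D-F#.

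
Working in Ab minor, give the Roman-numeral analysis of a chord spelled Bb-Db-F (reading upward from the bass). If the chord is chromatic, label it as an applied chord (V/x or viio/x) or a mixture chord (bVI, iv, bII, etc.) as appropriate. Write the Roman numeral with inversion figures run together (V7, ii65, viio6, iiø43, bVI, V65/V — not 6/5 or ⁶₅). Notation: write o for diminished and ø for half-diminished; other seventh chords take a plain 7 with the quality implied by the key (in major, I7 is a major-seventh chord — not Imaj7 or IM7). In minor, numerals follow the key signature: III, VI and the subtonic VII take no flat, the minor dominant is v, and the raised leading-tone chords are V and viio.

Stacked in thirds the chord is Bb-Db-F: a minor triad on Bb.
Bb is the second degree of Ab minor. This is the minor supertonic, borrowed from the parallel major (the Dorian ii).

ii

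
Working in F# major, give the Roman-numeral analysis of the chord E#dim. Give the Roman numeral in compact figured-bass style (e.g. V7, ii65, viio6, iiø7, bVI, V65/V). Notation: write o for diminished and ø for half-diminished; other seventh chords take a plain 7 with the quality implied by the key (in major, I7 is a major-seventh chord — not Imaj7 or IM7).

The pitches E#-G#-B form a diminished triad rooted on E#.
In F# major, E# is the leading tone; the diatonic diminished triad there is viio.

viio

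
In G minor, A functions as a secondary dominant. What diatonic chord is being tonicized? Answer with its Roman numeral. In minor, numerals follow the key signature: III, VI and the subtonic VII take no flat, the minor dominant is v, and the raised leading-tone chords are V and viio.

V

The chord is a major triad on A.
A dominant resolves down a perfect fifth: A → D. In G minor, D is scale degree 5, i.e. V.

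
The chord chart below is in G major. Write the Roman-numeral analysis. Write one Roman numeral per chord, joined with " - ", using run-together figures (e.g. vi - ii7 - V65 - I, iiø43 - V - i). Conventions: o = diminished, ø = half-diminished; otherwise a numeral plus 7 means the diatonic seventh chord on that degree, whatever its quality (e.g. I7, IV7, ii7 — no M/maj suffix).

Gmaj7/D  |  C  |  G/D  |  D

I43 - IV - I64 - V

Gmaj7/D: root G is the tonic; major seventh chord there is I43.
C has root C, degree 4 in G major, so IV.
G/D: major triad on G = scale degree 1 → I64.
D has root D, degree 5 in G major, so V.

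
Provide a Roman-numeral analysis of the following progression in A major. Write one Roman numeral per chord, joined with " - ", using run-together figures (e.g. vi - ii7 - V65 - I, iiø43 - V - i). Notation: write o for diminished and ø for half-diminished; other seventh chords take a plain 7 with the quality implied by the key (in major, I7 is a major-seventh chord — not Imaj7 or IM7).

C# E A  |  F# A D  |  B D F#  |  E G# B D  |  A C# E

I6 - IV6 - ii - V7 - I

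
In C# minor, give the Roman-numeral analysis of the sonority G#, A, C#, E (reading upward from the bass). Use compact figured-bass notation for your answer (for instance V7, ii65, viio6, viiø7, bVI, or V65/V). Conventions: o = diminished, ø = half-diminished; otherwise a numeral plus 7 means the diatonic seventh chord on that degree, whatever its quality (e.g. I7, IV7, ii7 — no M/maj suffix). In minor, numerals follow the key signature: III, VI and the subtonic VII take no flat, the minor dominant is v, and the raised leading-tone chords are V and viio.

VI42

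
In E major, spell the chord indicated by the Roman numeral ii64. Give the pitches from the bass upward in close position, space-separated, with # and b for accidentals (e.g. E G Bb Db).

C# F# A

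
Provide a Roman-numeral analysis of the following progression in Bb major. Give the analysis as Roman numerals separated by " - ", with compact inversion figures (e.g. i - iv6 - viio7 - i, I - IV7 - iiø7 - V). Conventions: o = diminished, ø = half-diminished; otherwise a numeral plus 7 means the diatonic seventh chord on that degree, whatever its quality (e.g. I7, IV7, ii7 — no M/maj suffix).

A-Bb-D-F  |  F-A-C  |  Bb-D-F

A-Bb-D-F has root Bb, degree 1 in Bb major, so I42.
F-A-C: root F is the dominant; major triad there is V.
Bb-D-F has root Bb, degree 1 in Bb major, so I.

I42 - V - I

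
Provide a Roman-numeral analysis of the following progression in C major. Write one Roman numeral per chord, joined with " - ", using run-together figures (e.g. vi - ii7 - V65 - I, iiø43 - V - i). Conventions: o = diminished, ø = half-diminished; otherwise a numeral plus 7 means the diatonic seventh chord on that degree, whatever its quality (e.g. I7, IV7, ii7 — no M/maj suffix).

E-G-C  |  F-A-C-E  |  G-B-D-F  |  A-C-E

I6 - IV7 - V7 - vi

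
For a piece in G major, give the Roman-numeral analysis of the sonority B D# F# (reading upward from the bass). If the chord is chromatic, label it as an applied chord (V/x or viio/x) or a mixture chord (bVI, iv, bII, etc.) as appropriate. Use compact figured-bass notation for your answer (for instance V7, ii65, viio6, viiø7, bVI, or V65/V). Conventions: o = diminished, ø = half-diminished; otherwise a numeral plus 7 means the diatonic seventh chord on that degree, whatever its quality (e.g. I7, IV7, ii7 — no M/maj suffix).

Stacked in thirds the chord is B-D#-F#: a major triad on B.
B is not a diatonic chord root with this quality in G major, but it lies a perfect fifth above E (vi), so the chord functions as an applied dominant of vi.

V/vi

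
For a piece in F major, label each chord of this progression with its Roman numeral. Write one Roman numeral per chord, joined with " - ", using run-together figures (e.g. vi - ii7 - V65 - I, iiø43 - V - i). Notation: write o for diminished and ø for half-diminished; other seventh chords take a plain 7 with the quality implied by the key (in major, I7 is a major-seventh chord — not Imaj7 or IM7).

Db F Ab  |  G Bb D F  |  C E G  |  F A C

bVI - ii7 - V - I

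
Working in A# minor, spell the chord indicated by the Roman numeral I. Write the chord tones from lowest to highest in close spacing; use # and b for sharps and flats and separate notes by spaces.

A# C## E#

I is the major tonic (Picardy third), borrowed from the parallel major. In A# minor that root is A#.
So the chord is A#-C##-E#.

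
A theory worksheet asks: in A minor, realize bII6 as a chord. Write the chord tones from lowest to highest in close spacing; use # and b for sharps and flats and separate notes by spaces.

D F Bb

bII6 is the Neapolitan sixth — a major triad on the lowered second degree, here in its customary first inversion. In A minor that root is Bb.
So the chord is Bb-D-F, a major triad.
With the 6 figure the chord is in first inversion; from the bass D upward in close position it reads D-F-Bb.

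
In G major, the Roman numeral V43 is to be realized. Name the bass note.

A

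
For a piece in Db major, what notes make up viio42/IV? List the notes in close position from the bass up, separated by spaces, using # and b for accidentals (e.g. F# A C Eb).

viio42/IV is a secondary leading-tone chord. The target IV is Gb in Db major; the applied chord is rooted a semitone below, on F.
Building a fully diminished seventh chord on F gives F-Ab-Cb-Ebb.
With the 42 figure the chord is in third inversion; from the bass Ebb upward in close position it reads Ebb-F-Ab-Cb.

Ebb F Ab Cb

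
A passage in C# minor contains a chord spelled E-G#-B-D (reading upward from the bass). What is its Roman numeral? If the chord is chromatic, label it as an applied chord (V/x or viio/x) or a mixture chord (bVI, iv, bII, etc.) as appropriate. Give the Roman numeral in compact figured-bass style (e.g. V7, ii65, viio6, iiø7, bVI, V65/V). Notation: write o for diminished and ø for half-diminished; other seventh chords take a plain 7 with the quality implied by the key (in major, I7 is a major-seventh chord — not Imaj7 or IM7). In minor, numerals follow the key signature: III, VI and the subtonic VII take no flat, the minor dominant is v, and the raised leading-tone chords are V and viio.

V7/VI

The pitches E-G#-B-D form a dominant seventh chord rooted on E.
E is not a diatonic chord root with this quality in C# minor, but it lies a perfect fifth above A (VI), so the chord functions as an applied dominant of VI.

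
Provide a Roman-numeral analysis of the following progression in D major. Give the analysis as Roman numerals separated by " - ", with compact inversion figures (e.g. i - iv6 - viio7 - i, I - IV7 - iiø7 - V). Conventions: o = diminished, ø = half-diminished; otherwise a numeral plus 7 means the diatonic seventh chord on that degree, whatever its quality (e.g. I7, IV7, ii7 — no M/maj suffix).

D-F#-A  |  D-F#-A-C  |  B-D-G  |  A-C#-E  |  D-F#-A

D-F#-A: root D is the tonic; major triad there is I.
D-F#-A-C is the secondary dominant of IV (dominant seventh chord on D): V7/IV.
B-D-G: major triad on G = scale degree 4 → IV6.
A-C#-E has root A, degree 5 in D major, so V.
D-F#-A: root D is the tonic; major triad there is I.

I - V7/IV - IV6 - V - I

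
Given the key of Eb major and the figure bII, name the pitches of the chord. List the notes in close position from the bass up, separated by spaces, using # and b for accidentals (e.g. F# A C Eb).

Fb Ab Cb

Scale degree 2 in Eb major is F; lowering it a half step gives Fb. bII is the Neapolitan chord — a major triad on the lowered second degree.
So the chord is Fb-Ab-Cb.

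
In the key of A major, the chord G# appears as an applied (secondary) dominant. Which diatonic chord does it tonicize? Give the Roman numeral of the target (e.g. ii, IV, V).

The chord is a major triad on G#.
A dominant resolves down a perfect fifth: G# → C#. In A major, C# is scale degree 3, i.e. iii.

iii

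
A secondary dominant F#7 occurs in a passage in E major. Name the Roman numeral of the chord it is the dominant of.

V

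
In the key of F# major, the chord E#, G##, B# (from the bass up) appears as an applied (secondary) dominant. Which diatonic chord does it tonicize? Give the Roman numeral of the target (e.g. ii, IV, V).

The chord is a major triad on E#.
A dominant resolves down a perfect fifth: E# → A#. In F# major, A# is scale degree 3, i.e. iii.

iii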